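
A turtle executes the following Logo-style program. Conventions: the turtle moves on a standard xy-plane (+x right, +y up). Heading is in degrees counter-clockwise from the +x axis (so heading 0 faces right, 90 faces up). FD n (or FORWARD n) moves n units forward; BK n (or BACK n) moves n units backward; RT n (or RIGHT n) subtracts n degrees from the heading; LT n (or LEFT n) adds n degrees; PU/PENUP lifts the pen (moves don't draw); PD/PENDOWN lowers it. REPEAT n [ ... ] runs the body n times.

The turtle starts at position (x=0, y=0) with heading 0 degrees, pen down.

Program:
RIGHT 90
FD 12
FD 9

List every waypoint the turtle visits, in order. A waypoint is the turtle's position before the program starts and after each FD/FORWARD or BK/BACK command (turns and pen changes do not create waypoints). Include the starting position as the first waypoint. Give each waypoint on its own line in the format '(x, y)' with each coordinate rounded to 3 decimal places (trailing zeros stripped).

Executing turtle program step by step:
Start: pos=(0,0), heading=0, pen down
RT 90: heading 0 -> 270
FD 12: (0,0) -> (0,-12) [heading=270, draw]
FD 9: (0,-12) -> (0,-21) [heading=270, draw]
Final: pos=(0,-21), heading=270, 2 segment(s) drawn
Waypoints (3 total):
(0, 0)
(0, -12)
(0, -21)

Answer: (0, 0)
(0, -12)
(0, -21)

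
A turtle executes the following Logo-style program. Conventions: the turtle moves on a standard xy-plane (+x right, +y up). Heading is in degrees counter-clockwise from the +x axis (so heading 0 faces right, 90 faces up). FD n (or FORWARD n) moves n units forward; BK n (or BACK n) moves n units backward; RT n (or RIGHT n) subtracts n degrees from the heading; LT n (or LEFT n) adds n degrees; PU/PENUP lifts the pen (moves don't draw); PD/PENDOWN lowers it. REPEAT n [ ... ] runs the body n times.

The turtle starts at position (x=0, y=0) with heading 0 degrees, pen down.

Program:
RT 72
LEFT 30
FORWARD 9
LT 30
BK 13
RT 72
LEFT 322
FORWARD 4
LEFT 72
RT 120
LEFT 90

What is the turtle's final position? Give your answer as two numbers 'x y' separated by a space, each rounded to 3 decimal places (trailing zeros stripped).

Answer: -8.147 -6.712

Derivation:
Executing turtle program step by step:
Start: pos=(0,0), heading=0, pen down
RT 72: heading 0 -> 288
LT 30: heading 288 -> 318
FD 9: (0,0) -> (6.688,-6.022) [heading=318, draw]
LT 30: heading 318 -> 348
BK 13: (6.688,-6.022) -> (-6.028,-3.319) [heading=348, draw]
RT 72: heading 348 -> 276
LT 322: heading 276 -> 238
FD 4: (-6.028,-3.319) -> (-8.147,-6.712) [heading=238, draw]
LT 72: heading 238 -> 310
RT 120: heading 310 -> 190
LT 90: heading 190 -> 280
Final: pos=(-8.147,-6.712), heading=280, 3 segment(s) drawn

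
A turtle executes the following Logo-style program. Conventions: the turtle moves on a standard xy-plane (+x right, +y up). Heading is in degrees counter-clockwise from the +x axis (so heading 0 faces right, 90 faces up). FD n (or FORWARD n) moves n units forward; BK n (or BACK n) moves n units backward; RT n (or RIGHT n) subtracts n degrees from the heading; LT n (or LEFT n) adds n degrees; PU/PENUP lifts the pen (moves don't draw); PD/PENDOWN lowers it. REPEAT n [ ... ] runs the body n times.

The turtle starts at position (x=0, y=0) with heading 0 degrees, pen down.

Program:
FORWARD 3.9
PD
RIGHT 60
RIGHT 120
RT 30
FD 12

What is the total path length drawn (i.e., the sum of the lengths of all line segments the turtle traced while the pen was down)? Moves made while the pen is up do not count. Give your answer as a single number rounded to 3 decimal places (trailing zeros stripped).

Executing turtle program step by step:
Start: pos=(0,0), heading=0, pen down
FD 3.9: (0,0) -> (3.9,0) [heading=0, draw]
PD: pen down
RT 60: heading 0 -> 300
RT 120: heading 300 -> 180
RT 30: heading 180 -> 150
FD 12: (3.9,0) -> (-6.492,6) [heading=150, draw]
Final: pos=(-6.492,6), heading=150, 2 segment(s) drawn

Segment lengths:
  seg 1: (0,0) -> (3.9,0), length = 3.9
  seg 2: (3.9,0) -> (-6.492,6), length = 12
Total = 15.9

Answer: 15.9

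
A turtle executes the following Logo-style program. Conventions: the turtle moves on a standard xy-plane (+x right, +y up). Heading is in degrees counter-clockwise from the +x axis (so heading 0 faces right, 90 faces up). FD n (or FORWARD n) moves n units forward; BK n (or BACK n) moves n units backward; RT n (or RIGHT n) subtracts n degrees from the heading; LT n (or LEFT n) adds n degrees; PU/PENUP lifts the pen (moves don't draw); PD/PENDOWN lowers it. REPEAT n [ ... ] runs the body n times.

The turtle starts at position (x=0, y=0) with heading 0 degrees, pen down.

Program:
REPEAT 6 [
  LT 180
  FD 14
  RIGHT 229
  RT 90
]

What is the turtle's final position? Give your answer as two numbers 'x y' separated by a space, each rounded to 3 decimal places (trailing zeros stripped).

Answer: -12.238 -2.713

Derivation:
Executing turtle program step by step:
Start: pos=(0,0), heading=0, pen down
REPEAT 6 [
  -- iteration 1/6 --
  LT 180: heading 0 -> 180
  FD 14: (0,0) -> (-14,0) [heading=180, draw]
  RT 229: heading 180 -> 311
  RT 90: heading 311 -> 221
  -- iteration 2/6 --
  LT 180: heading 221 -> 41
  FD 14: (-14,0) -> (-3.434,9.185) [heading=41, draw]
  RT 229: heading 41 -> 172
  RT 90: heading 172 -> 82
  -- iteration 3/6 --
  LT 180: heading 82 -> 262
  FD 14: (-3.434,9.185) -> (-5.382,-4.679) [heading=262, draw]
  RT 229: heading 262 -> 33
  RT 90: heading 33 -> 303
  -- iteration 4/6 --
  LT 180: heading 303 -> 123
  FD 14: (-5.382,-4.679) -> (-13.007,7.062) [heading=123, draw]
  RT 229: heading 123 -> 254
  RT 90: heading 254 -> 164
  -- iteration 5/6 --
  LT 180: heading 164 -> 344
  FD 14: (-13.007,7.062) -> (0.45,3.204) [heading=344, draw]
  RT 229: heading 344 -> 115
  RT 90: heading 115 -> 25
  -- iteration 6/6 --
  LT 180: heading 25 -> 205
  FD 14: (0.45,3.204) -> (-12.238,-2.713) [heading=205, draw]
  RT 229: heading 205 -> 336
  RT 90: heading 336 -> 246
]
Final: pos=(-12.238,-2.713), heading=246, 6 segment(s) drawn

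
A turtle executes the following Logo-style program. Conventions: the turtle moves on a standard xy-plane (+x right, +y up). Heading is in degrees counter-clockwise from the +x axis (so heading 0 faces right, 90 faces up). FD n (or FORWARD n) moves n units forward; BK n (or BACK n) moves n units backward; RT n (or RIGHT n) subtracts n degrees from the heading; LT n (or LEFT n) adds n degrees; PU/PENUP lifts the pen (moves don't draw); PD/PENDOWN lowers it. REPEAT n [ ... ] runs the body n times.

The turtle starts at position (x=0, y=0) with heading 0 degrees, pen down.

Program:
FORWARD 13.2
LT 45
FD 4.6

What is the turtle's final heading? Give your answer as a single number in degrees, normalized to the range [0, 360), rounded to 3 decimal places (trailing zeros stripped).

Executing turtle program step by step:
Start: pos=(0,0), heading=0, pen down
FD 13.2: (0,0) -> (13.2,0) [heading=0, draw]
LT 45: heading 0 -> 45
FD 4.6: (13.2,0) -> (16.453,3.253) [heading=45, draw]
Final: pos=(16.453,3.253), heading=45, 2 segment(s) drawn

Answer: 45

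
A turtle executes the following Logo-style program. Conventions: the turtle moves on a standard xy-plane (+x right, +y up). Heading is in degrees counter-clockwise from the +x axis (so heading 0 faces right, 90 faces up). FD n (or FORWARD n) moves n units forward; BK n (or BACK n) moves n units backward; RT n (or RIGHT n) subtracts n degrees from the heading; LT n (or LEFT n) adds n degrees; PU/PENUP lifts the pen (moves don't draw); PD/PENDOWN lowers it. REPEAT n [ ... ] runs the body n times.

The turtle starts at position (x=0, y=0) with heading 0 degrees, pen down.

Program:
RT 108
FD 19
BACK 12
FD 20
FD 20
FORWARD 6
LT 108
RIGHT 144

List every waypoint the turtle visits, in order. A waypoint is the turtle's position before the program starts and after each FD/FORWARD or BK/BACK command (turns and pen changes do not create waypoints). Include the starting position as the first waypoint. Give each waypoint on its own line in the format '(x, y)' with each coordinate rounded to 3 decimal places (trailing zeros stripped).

Answer: (0, 0)
(-5.871, -18.07)
(-2.163, -6.657)
(-8.343, -25.679)
(-14.524, -44.7)
(-16.378, -50.406)

Derivation:
Executing turtle program step by step:
Start: pos=(0,0), heading=0, pen down
RT 108: heading 0 -> 252
FD 19: (0,0) -> (-5.871,-18.07) [heading=252, draw]
BK 12: (-5.871,-18.07) -> (-2.163,-6.657) [heading=252, draw]
FD 20: (-2.163,-6.657) -> (-8.343,-25.679) [heading=252, draw]
FD 20: (-8.343,-25.679) -> (-14.524,-44.7) [heading=252, draw]
FD 6: (-14.524,-44.7) -> (-16.378,-50.406) [heading=252, draw]
LT 108: heading 252 -> 0
RT 144: heading 0 -> 216
Final: pos=(-16.378,-50.406), heading=216, 5 segment(s) drawn
Waypoints (6 total):
(0, 0)
(-5.871, -18.07)
(-2.163, -6.657)
(-8.343, -25.679)
(-14.524, -44.7)
(-16.378, -50.406)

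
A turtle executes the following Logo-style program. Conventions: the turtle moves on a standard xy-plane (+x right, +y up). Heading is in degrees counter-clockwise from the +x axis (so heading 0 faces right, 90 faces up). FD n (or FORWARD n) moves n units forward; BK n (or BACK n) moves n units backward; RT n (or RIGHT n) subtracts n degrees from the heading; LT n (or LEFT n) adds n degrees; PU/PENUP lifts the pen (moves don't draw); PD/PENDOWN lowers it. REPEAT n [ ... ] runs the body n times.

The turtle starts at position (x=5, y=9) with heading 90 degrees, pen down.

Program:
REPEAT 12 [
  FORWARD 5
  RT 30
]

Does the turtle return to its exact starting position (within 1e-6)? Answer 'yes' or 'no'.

Answer: yes

Derivation:
Executing turtle program step by step:
Start: pos=(5,9), heading=90, pen down
REPEAT 12 [
  -- iteration 1/12 --
  FD 5: (5,9) -> (5,14) [heading=90, draw]
  RT 30: heading 90 -> 60
  -- iteration 2/12 --
  FD 5: (5,14) -> (7.5,18.33) [heading=60, draw]
  RT 30: heading 60 -> 30
  -- iteration 3/12 --
  FD 5: (7.5,18.33) -> (11.83,20.83) [heading=30, draw]
  RT 30: heading 30 -> 0
  -- iteration 4/12 --
  FD 5: (11.83,20.83) -> (16.83,20.83) [heading=0, draw]
  RT 30: heading 0 -> 330
  -- iteration 5/12 --
  FD 5: (16.83,20.83) -> (21.16,18.33) [heading=330, draw]
  RT 30: heading 330 -> 300
  -- iteration 6/12 --
  FD 5: (21.16,18.33) -> (23.66,14) [heading=300, draw]
  RT 30: heading 300 -> 270
  -- iteration 7/12 --
  FD 5: (23.66,14) -> (23.66,9) [heading=270, draw]
  RT 30: heading 270 -> 240
  -- iteration 8/12 --
  FD 5: (23.66,9) -> (21.16,4.67) [heading=240, draw]
  RT 30: heading 240 -> 210
  -- iteration 9/12 --
  FD 5: (21.16,4.67) -> (16.83,2.17) [heading=210, draw]
  RT 30: heading 210 -> 180
  -- iteration 10/12 --
  FD 5: (16.83,2.17) -> (11.83,2.17) [heading=180, draw]
  RT 30: heading 180 -> 150
  -- iteration 11/12 --
  FD 5: (11.83,2.17) -> (7.5,4.67) [heading=150, draw]
  RT 30: heading 150 -> 120
  -- iteration 12/12 --
  FD 5: (7.5,4.67) -> (5,9) [heading=120, draw]
  RT 30: heading 120 -> 90
]
Final: pos=(5,9), heading=90, 12 segment(s) drawn

Start position: (5, 9)
Final position: (5, 9)
Distance = 0; < 1e-6 -> CLOSED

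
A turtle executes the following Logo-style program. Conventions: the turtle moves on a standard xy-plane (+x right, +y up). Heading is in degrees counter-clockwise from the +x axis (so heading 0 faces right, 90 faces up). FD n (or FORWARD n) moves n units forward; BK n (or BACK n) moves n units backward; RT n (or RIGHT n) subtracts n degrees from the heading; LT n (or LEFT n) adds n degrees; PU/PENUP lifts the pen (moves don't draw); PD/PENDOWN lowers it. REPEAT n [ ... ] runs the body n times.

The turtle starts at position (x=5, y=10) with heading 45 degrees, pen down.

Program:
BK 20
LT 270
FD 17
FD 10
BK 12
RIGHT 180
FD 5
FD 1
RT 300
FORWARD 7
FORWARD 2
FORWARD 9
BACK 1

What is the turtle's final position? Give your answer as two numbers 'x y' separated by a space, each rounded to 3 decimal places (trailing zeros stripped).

Executing turtle program step by step:
Start: pos=(5,10), heading=45, pen down
BK 20: (5,10) -> (-9.142,-4.142) [heading=45, draw]
LT 270: heading 45 -> 315
FD 17: (-9.142,-4.142) -> (2.879,-16.163) [heading=315, draw]
FD 10: (2.879,-16.163) -> (9.95,-23.234) [heading=315, draw]
BK 12: (9.95,-23.234) -> (1.464,-14.749) [heading=315, draw]
RT 180: heading 315 -> 135
FD 5: (1.464,-14.749) -> (-2.071,-11.213) [heading=135, draw]
FD 1: (-2.071,-11.213) -> (-2.778,-10.506) [heading=135, draw]
RT 300: heading 135 -> 195
FD 7: (-2.778,-10.506) -> (-9.54,-12.318) [heading=195, draw]
FD 2: (-9.54,-12.318) -> (-11.472,-12.835) [heading=195, draw]
FD 9: (-11.472,-12.835) -> (-20.165,-15.165) [heading=195, draw]
BK 1: (-20.165,-15.165) -> (-19.199,-14.906) [heading=195, draw]
Final: pos=(-19.199,-14.906), heading=195, 10 segment(s) drawn

Answer: -19.199 -14.906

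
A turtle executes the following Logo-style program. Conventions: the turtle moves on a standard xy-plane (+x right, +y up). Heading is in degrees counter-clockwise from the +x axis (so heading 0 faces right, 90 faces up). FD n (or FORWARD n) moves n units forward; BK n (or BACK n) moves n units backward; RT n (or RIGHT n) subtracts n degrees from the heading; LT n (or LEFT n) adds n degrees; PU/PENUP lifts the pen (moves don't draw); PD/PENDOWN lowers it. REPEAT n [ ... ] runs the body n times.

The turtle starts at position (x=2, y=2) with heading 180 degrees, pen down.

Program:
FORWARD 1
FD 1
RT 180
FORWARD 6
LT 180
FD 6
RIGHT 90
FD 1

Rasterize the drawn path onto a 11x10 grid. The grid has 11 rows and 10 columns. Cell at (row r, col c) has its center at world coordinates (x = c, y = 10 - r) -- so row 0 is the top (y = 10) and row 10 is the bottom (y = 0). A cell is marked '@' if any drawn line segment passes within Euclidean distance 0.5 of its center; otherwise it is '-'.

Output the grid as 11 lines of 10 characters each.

Segment 0: (2,2) -> (1,2)
Segment 1: (1,2) -> (0,2)
Segment 2: (0,2) -> (6,2)
Segment 3: (6,2) -> (0,2)
Segment 4: (0,2) -> (0,3)

Answer: ----------
----------
----------
----------
----------
----------
----------
@---------
@@@@@@@---
----------
----------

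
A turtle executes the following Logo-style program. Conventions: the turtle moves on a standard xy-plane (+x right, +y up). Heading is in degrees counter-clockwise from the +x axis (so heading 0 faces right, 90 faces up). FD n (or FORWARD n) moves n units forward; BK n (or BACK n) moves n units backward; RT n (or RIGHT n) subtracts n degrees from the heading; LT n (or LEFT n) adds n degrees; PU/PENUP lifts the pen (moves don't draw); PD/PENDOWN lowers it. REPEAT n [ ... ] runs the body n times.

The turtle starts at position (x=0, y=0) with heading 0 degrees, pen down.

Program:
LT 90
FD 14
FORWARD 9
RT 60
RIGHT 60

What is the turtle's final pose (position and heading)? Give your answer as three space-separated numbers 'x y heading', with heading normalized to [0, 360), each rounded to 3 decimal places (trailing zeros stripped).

Executing turtle program step by step:
Start: pos=(0,0), heading=0, pen down
LT 90: heading 0 -> 90
FD 14: (0,0) -> (0,14) [heading=90, draw]
FD 9: (0,14) -> (0,23) [heading=90, draw]
RT 60: heading 90 -> 30
RT 60: heading 30 -> 330
Final: pos=(0,23), heading=330, 2 segment(s) drawn

Answer: 0 23 330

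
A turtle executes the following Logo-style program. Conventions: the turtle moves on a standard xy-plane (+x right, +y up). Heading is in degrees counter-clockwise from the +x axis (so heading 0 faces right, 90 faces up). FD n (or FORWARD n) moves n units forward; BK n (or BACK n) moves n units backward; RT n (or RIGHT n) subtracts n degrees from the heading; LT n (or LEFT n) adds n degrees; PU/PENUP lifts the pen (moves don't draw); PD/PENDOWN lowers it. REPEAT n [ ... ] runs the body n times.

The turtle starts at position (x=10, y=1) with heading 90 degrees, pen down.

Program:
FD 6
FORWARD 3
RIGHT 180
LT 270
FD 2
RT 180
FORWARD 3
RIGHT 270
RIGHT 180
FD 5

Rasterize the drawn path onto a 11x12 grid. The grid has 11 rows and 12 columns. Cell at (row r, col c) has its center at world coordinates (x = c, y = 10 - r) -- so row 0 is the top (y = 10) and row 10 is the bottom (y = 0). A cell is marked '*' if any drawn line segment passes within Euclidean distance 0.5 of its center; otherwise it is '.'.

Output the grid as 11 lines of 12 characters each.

Answer: ........****
..........**
..........**
..........**
..........**
..........**
..........*.
..........*.
..........*.
..........*.
............

Derivation:
Segment 0: (10,1) -> (10,7)
Segment 1: (10,7) -> (10,10)
Segment 2: (10,10) -> (8,10)
Segment 3: (8,10) -> (11,10)
Segment 4: (11,10) -> (11,5)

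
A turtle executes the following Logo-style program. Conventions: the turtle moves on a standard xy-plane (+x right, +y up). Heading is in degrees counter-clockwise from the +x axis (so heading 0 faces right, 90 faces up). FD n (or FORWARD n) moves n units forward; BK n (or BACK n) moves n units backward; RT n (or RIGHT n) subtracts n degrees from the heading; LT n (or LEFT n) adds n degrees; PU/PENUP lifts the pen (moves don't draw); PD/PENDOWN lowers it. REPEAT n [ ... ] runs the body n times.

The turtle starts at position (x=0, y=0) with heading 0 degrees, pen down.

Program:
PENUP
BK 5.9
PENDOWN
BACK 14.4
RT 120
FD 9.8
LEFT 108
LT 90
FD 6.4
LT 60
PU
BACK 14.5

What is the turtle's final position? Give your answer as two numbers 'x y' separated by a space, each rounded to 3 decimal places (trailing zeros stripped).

Executing turtle program step by step:
Start: pos=(0,0), heading=0, pen down
PU: pen up
BK 5.9: (0,0) -> (-5.9,0) [heading=0, move]
PD: pen down
BK 14.4: (-5.9,0) -> (-20.3,0) [heading=0, draw]
RT 120: heading 0 -> 240
FD 9.8: (-20.3,0) -> (-25.2,-8.487) [heading=240, draw]
LT 108: heading 240 -> 348
LT 90: heading 348 -> 78
FD 6.4: (-25.2,-8.487) -> (-23.869,-2.227) [heading=78, draw]
LT 60: heading 78 -> 138
PU: pen up
BK 14.5: (-23.869,-2.227) -> (-13.094,-11.929) [heading=138, move]
Final: pos=(-13.094,-11.929), heading=138, 3 segment(s) drawn

Answer: -13.094 -11.929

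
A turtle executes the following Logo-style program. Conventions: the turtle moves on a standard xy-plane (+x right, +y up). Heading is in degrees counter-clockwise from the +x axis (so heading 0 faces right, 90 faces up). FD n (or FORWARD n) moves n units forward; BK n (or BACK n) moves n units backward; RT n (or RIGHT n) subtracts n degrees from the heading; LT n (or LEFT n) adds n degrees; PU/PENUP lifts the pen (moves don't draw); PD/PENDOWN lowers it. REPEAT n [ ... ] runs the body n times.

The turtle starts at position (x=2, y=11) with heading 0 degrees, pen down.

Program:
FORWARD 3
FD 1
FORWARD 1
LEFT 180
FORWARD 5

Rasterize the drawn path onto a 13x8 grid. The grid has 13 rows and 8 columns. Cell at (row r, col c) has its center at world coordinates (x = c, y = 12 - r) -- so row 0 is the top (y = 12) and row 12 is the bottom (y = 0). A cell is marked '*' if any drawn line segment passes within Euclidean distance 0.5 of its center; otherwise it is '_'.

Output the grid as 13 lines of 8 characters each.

Segment 0: (2,11) -> (5,11)
Segment 1: (5,11) -> (6,11)
Segment 2: (6,11) -> (7,11)
Segment 3: (7,11) -> (2,11)

Answer: ________
__******
________
________
________
________
________
________
________
________
________
________
________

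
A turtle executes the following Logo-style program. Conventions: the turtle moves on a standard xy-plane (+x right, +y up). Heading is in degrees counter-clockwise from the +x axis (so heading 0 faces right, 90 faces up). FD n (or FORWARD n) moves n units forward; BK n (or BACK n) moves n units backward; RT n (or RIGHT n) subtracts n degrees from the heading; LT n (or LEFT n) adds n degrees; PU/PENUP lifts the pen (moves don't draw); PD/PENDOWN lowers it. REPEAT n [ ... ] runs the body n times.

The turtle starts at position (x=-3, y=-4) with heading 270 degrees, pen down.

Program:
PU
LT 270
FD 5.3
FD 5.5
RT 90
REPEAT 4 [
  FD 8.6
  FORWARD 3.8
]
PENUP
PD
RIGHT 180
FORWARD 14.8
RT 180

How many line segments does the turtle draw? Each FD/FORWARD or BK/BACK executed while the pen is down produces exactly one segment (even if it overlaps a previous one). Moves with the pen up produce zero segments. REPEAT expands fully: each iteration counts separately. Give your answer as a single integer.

Executing turtle program step by step:
Start: pos=(-3,-4), heading=270, pen down
PU: pen up
LT 270: heading 270 -> 180
FD 5.3: (-3,-4) -> (-8.3,-4) [heading=180, move]
FD 5.5: (-8.3,-4) -> (-13.8,-4) [heading=180, move]
RT 90: heading 180 -> 90
REPEAT 4 [
  -- iteration 1/4 --
  FD 8.6: (-13.8,-4) -> (-13.8,4.6) [heading=90, move]
  FD 3.8: (-13.8,4.6) -> (-13.8,8.4) [heading=90, move]
  -- iteration 2/4 --
  FD 8.6: (-13.8,8.4) -> (-13.8,17) [heading=90, move]
  FD 3.8: (-13.8,17) -> (-13.8,20.8) [heading=90, move]
  -- iteration 3/4 --
  FD 8.6: (-13.8,20.8) -> (-13.8,29.4) [heading=90, move]
  FD 3.8: (-13.8,29.4) -> (-13.8,33.2) [heading=90, move]
  -- iteration 4/4 --
  FD 8.6: (-13.8,33.2) -> (-13.8,41.8) [heading=90, move]
  FD 3.8: (-13.8,41.8) -> (-13.8,45.6) [heading=90, move]
]
PU: pen up
PD: pen down
RT 180: heading 90 -> 270
FD 14.8: (-13.8,45.6) -> (-13.8,30.8) [heading=270, draw]
RT 180: heading 270 -> 90
Final: pos=(-13.8,30.8), heading=90, 1 segment(s) drawn
Segments drawn: 1

Answer: 1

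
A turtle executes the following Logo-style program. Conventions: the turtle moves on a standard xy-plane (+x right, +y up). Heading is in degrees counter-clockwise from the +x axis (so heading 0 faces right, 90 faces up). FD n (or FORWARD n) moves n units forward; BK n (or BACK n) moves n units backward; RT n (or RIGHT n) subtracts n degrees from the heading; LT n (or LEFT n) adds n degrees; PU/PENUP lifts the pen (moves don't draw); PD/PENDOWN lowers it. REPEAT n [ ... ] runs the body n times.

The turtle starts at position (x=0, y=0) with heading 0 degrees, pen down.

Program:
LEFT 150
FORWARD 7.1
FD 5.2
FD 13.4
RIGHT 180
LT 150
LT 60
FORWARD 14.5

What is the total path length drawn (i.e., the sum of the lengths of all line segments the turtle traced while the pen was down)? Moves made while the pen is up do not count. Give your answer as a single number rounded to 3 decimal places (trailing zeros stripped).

Executing turtle program step by step:
Start: pos=(0,0), heading=0, pen down
LT 150: heading 0 -> 150
FD 7.1: (0,0) -> (-6.149,3.55) [heading=150, draw]
FD 5.2: (-6.149,3.55) -> (-10.652,6.15) [heading=150, draw]
FD 13.4: (-10.652,6.15) -> (-22.257,12.85) [heading=150, draw]
RT 180: heading 150 -> 330
LT 150: heading 330 -> 120
LT 60: heading 120 -> 180
FD 14.5: (-22.257,12.85) -> (-36.757,12.85) [heading=180, draw]
Final: pos=(-36.757,12.85), heading=180, 4 segment(s) drawn

Segment lengths:
  seg 1: (0,0) -> (-6.149,3.55), length = 7.1
  seg 2: (-6.149,3.55) -> (-10.652,6.15), length = 5.2
  seg 3: (-10.652,6.15) -> (-22.257,12.85), length = 13.4
  seg 4: (-22.257,12.85) -> (-36.757,12.85), length = 14.5
Total = 40.2

Answer: 40.2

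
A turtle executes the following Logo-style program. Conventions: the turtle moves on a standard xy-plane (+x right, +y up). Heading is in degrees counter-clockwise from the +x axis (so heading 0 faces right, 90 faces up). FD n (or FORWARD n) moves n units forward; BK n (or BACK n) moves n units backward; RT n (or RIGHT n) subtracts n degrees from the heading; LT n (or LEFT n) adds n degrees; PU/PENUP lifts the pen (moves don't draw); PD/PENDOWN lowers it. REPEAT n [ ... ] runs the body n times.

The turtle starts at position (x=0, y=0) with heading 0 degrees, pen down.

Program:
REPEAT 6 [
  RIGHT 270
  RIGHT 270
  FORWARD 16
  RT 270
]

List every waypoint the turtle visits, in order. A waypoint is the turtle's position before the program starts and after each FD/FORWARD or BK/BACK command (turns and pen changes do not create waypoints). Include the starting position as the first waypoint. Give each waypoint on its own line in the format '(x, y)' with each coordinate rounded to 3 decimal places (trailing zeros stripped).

Executing turtle program step by step:
Start: pos=(0,0), heading=0, pen down
REPEAT 6 [
  -- iteration 1/6 --
  RT 270: heading 0 -> 90
  RT 270: heading 90 -> 180
  FD 16: (0,0) -> (-16,0) [heading=180, draw]
  RT 270: heading 180 -> 270
  -- iteration 2/6 --
  RT 270: heading 270 -> 0
  RT 270: heading 0 -> 90
  FD 16: (-16,0) -> (-16,16) [heading=90, draw]
  RT 270: heading 90 -> 180
  -- iteration 3/6 --
  RT 270: heading 180 -> 270
  RT 270: heading 270 -> 0
  FD 16: (-16,16) -> (0,16) [heading=0, draw]
  RT 270: heading 0 -> 90
  -- iteration 4/6 --
  RT 270: heading 90 -> 180
  RT 270: heading 180 -> 270
  FD 16: (0,16) -> (0,0) [heading=270, draw]
  RT 270: heading 270 -> 0
  -- iteration 5/6 --
  RT 270: heading 0 -> 90
  RT 270: heading 90 -> 180
  FD 16: (0,0) -> (-16,0) [heading=180, draw]
  RT 270: heading 180 -> 270
  -- iteration 6/6 --
  RT 270: heading 270 -> 0
  RT 270: heading 0 -> 90
  FD 16: (-16,0) -> (-16,16) [heading=90, draw]
  RT 270: heading 90 -> 180
]
Final: pos=(-16,16), heading=180, 6 segment(s) drawn
Waypoints (7 total):
(0, 0)
(-16, 0)
(-16, 16)
(0, 16)
(0, 0)
(-16, 0)
(-16, 16)

Answer: (0, 0)
(-16, 0)
(-16, 16)
(0, 16)
(0, 0)
(-16, 0)
(-16, 16)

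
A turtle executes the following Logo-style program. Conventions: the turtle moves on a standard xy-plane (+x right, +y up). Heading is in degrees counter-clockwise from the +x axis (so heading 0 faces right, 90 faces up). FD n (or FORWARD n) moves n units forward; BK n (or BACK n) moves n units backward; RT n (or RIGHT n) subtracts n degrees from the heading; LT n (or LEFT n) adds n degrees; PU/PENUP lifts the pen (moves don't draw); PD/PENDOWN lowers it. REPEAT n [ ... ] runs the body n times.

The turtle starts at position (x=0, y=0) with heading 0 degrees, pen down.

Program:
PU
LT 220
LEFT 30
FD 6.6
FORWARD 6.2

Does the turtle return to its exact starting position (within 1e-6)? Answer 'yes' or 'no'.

Executing turtle program step by step:
Start: pos=(0,0), heading=0, pen down
PU: pen up
LT 220: heading 0 -> 220
LT 30: heading 220 -> 250
FD 6.6: (0,0) -> (-2.257,-6.202) [heading=250, move]
FD 6.2: (-2.257,-6.202) -> (-4.378,-12.028) [heading=250, move]
Final: pos=(-4.378,-12.028), heading=250, 0 segment(s) drawn

Start position: (0, 0)
Final position: (-4.378, -12.028)
Distance = 12.8; >= 1e-6 -> NOT closed

Answer: no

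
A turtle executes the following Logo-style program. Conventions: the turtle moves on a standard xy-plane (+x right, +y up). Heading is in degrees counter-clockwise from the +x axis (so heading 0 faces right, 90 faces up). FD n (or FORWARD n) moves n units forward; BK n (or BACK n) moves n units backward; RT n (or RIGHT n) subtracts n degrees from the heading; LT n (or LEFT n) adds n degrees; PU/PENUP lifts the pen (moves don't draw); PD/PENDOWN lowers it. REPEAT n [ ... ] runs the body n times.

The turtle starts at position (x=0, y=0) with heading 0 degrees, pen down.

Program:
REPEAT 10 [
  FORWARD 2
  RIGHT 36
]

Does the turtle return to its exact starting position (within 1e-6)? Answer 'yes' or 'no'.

Answer: yes

Derivation:
Executing turtle program step by step:
Start: pos=(0,0), heading=0, pen down
REPEAT 10 [
  -- iteration 1/10 --
  FD 2: (0,0) -> (2,0) [heading=0, draw]
  RT 36: heading 0 -> 324
  -- iteration 2/10 --
  FD 2: (2,0) -> (3.618,-1.176) [heading=324, draw]
  RT 36: heading 324 -> 288
  -- iteration 3/10 --
  FD 2: (3.618,-1.176) -> (4.236,-3.078) [heading=288, draw]
  RT 36: heading 288 -> 252
  -- iteration 4/10 --
  FD 2: (4.236,-3.078) -> (3.618,-4.98) [heading=252, draw]
  RT 36: heading 252 -> 216
  -- iteration 5/10 --
  FD 2: (3.618,-4.98) -> (2,-6.155) [heading=216, draw]
  RT 36: heading 216 -> 180
  -- iteration 6/10 --
  FD 2: (2,-6.155) -> (0,-6.155) [heading=180, draw]
  RT 36: heading 180 -> 144
  -- iteration 7/10 --
  FD 2: (0,-6.155) -> (-1.618,-4.98) [heading=144, draw]
  RT 36: heading 144 -> 108
  -- iteration 8/10 --
  FD 2: (-1.618,-4.98) -> (-2.236,-3.078) [heading=108, draw]
  RT 36: heading 108 -> 72
  -- iteration 9/10 --
  FD 2: (-2.236,-3.078) -> (-1.618,-1.176) [heading=72, draw]
  RT 36: heading 72 -> 36
  -- iteration 10/10 --
  FD 2: (-1.618,-1.176) -> (0,0) [heading=36, draw]
  RT 36: heading 36 -> 0
]
Final: pos=(0,0), heading=0, 10 segment(s) drawn

Start position: (0, 0)
Final position: (0, 0)
Distance = 0; < 1e-6 -> CLOSED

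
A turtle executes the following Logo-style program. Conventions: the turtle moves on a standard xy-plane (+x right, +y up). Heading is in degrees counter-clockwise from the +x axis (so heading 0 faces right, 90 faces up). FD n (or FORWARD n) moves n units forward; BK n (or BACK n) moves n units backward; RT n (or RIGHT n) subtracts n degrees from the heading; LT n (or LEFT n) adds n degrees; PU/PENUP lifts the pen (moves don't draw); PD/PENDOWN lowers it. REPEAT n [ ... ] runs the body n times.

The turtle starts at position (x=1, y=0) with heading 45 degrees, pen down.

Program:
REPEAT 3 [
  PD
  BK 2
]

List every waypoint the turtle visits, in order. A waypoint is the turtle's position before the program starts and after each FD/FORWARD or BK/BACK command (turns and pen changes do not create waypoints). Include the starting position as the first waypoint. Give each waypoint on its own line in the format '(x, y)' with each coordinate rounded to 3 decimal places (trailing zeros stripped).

Answer: (1, 0)
(-0.414, -1.414)
(-1.828, -2.828)
(-3.243, -4.243)

Derivation:
Executing turtle program step by step:
Start: pos=(1,0), heading=45, pen down
REPEAT 3 [
  -- iteration 1/3 --
  PD: pen down
  BK 2: (1,0) -> (-0.414,-1.414) [heading=45, draw]
  -- iteration 2/3 --
  PD: pen down
  BK 2: (-0.414,-1.414) -> (-1.828,-2.828) [heading=45, draw]
  -- iteration 3/3 --
  PD: pen down
  BK 2: (-1.828,-2.828) -> (-3.243,-4.243) [heading=45, draw]
]
Final: pos=(-3.243,-4.243), heading=45, 3 segment(s) drawn
Waypoints (4 total):
(1, 0)
(-0.414, -1.414)
(-1.828, -2.828)
(-3.243, -4.243)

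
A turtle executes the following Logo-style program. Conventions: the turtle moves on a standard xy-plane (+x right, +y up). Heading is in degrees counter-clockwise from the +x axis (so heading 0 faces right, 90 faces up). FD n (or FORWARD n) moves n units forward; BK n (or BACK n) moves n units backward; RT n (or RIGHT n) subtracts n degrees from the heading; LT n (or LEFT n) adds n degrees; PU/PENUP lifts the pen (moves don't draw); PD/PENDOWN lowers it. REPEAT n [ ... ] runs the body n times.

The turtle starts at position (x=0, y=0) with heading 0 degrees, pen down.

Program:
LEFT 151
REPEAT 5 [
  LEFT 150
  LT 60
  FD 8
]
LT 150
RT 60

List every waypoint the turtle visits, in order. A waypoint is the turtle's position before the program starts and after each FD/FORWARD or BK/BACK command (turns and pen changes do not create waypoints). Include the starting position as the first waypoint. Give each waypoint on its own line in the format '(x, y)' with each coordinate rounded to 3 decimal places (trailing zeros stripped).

Executing turtle program step by step:
Start: pos=(0,0), heading=0, pen down
LT 151: heading 0 -> 151
REPEAT 5 [
  -- iteration 1/5 --
  LT 150: heading 151 -> 301
  LT 60: heading 301 -> 1
  FD 8: (0,0) -> (7.999,0.14) [heading=1, draw]
  -- iteration 2/5 --
  LT 150: heading 1 -> 151
  LT 60: heading 151 -> 211
  FD 8: (7.999,0.14) -> (1.141,-3.981) [heading=211, draw]
  -- iteration 3/5 --
  LT 150: heading 211 -> 1
  LT 60: heading 1 -> 61
  FD 8: (1.141,-3.981) -> (5.02,3.016) [heading=61, draw]
  -- iteration 4/5 --
  LT 150: heading 61 -> 211
  LT 60: heading 211 -> 271
  FD 8: (5.02,3.016) -> (5.16,-4.983) [heading=271, draw]
  -- iteration 5/5 --
  LT 150: heading 271 -> 61
  LT 60: heading 61 -> 121
  FD 8: (5.16,-4.983) -> (1.039,1.875) [heading=121, draw]
]
LT 150: heading 121 -> 271
RT 60: heading 271 -> 211
Final: pos=(1.039,1.875), heading=211, 5 segment(s) drawn
Waypoints (6 total):
(0, 0)
(7.999, 0.14)
(1.141, -3.981)
(5.02, 3.016)
(5.16, -4.983)
(1.039, 1.875)

Answer: (0, 0)
(7.999, 0.14)
(1.141, -3.981)
(5.02, 3.016)
(5.16, -4.983)
(1.039, 1.875)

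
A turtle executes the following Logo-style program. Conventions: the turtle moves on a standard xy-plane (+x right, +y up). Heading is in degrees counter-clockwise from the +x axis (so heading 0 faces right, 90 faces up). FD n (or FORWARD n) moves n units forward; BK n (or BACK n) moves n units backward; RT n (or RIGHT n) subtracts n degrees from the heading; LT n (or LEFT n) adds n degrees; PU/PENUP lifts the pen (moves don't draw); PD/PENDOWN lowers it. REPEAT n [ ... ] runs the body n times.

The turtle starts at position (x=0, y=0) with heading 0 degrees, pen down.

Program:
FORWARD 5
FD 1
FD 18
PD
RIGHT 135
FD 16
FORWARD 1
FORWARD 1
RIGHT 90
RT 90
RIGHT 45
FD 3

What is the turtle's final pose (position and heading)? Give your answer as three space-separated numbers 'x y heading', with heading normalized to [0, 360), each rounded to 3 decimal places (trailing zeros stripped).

Answer: 14.272 -12.728 0

Derivation:
Executing turtle program step by step:
Start: pos=(0,0), heading=0, pen down
FD 5: (0,0) -> (5,0) [heading=0, draw]
FD 1: (5,0) -> (6,0) [heading=0, draw]
FD 18: (6,0) -> (24,0) [heading=0, draw]
PD: pen down
RT 135: heading 0 -> 225
FD 16: (24,0) -> (12.686,-11.314) [heading=225, draw]
FD 1: (12.686,-11.314) -> (11.979,-12.021) [heading=225, draw]
FD 1: (11.979,-12.021) -> (11.272,-12.728) [heading=225, draw]
RT 90: heading 225 -> 135
RT 90: heading 135 -> 45
RT 45: heading 45 -> 0
FD 3: (11.272,-12.728) -> (14.272,-12.728) [heading=0, draw]
Final: pos=(14.272,-12.728), heading=0, 7 segment(s) drawn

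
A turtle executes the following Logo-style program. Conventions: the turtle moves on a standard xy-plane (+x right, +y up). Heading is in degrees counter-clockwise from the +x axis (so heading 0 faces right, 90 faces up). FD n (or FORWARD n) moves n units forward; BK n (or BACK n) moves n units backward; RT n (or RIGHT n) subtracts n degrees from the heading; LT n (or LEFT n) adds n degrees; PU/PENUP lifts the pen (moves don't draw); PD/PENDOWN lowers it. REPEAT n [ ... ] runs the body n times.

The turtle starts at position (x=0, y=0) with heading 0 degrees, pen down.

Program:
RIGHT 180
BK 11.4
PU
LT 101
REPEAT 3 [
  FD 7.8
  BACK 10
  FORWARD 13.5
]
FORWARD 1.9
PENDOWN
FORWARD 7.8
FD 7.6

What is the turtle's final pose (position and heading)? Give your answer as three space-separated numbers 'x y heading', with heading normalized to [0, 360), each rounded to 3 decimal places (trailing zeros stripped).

Answer: 21.169 -50.259 281

Derivation:
Executing turtle program step by step:
Start: pos=(0,0), heading=0, pen down
RT 180: heading 0 -> 180
BK 11.4: (0,0) -> (11.4,0) [heading=180, draw]
PU: pen up
LT 101: heading 180 -> 281
REPEAT 3 [
  -- iteration 1/3 --
  FD 7.8: (11.4,0) -> (12.888,-7.657) [heading=281, move]
  BK 10: (12.888,-7.657) -> (10.98,2.16) [heading=281, move]
  FD 13.5: (10.98,2.16) -> (13.556,-11.092) [heading=281, move]
  -- iteration 2/3 --
  FD 7.8: (13.556,-11.092) -> (15.044,-18.749) [heading=281, move]
  BK 10: (15.044,-18.749) -> (13.136,-8.933) [heading=281, move]
  FD 13.5: (13.136,-8.933) -> (15.712,-22.185) [heading=281, move]
  -- iteration 3/3 --
  FD 7.8: (15.712,-22.185) -> (17.201,-29.841) [heading=281, move]
  BK 10: (17.201,-29.841) -> (15.293,-20.025) [heading=281, move]
  FD 13.5: (15.293,-20.025) -> (17.868,-33.277) [heading=281, move]
]
FD 1.9: (17.868,-33.277) -> (18.231,-35.142) [heading=281, move]
PD: pen down
FD 7.8: (18.231,-35.142) -> (19.719,-42.799) [heading=281, draw]
FD 7.6: (19.719,-42.799) -> (21.169,-50.259) [heading=281, draw]
Final: pos=(21.169,-50.259), heading=281, 3 segment(s) drawn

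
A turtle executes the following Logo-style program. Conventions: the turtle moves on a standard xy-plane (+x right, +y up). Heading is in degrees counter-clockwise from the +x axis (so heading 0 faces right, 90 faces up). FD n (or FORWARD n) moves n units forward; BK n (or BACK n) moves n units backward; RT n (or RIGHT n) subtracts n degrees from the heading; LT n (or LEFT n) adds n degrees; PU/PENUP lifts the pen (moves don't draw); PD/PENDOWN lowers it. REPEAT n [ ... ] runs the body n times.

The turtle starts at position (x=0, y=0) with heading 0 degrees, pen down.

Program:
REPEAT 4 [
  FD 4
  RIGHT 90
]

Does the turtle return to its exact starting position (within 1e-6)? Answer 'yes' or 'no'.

Answer: yes

Derivation:
Executing turtle program step by step:
Start: pos=(0,0), heading=0, pen down
REPEAT 4 [
  -- iteration 1/4 --
  FD 4: (0,0) -> (4,0) [heading=0, draw]
  RT 90: heading 0 -> 270
  -- iteration 2/4 --
  FD 4: (4,0) -> (4,-4) [heading=270, draw]
  RT 90: heading 270 -> 180
  -- iteration 3/4 --
  FD 4: (4,-4) -> (0,-4) [heading=180, draw]
  RT 90: heading 180 -> 90
  -- iteration 4/4 --
  FD 4: (0,-4) -> (0,0) [heading=90, draw]
  RT 90: heading 90 -> 0
]
Final: pos=(0,0), heading=0, 4 segment(s) drawn

Start position: (0, 0)
Final position: (0, 0)
Distance = 0; < 1e-6 -> CLOSED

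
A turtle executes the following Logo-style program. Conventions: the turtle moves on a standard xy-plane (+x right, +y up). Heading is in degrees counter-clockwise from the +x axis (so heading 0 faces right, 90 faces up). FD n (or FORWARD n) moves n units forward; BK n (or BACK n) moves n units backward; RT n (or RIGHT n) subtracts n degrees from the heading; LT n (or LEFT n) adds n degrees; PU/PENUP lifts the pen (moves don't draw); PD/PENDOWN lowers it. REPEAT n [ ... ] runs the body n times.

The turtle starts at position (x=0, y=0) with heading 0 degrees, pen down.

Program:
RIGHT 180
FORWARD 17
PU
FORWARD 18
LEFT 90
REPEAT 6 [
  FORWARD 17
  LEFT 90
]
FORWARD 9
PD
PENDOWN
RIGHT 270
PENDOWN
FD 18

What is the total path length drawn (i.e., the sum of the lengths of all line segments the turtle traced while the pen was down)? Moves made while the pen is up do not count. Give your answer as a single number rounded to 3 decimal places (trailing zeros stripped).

Answer: 35

Derivation:
Executing turtle program step by step:
Start: pos=(0,0), heading=0, pen down
RT 180: heading 0 -> 180
FD 17: (0,0) -> (-17,0) [heading=180, draw]
PU: pen up
FD 18: (-17,0) -> (-35,0) [heading=180, move]
LT 90: heading 180 -> 270
REPEAT 6 [
  -- iteration 1/6 --
  FD 17: (-35,0) -> (-35,-17) [heading=270, move]
  LT 90: heading 270 -> 0
  -- iteration 2/6 --
  FD 17: (-35,-17) -> (-18,-17) [heading=0, move]
  LT 90: heading 0 -> 90
  -- iteration 3/6 --
  FD 17: (-18,-17) -> (-18,0) [heading=90, move]
  LT 90: heading 90 -> 180
  -- iteration 4/6 --
  FD 17: (-18,0) -> (-35,0) [heading=180, move]
  LT 90: heading 180 -> 270
  -- iteration 5/6 --
  FD 17: (-35,0) -> (-35,-17) [heading=270, move]
  LT 90: heading 270 -> 0
  -- iteration 6/6 --
  FD 17: (-35,-17) -> (-18,-17) [heading=0, move]
  LT 90: heading 0 -> 90
]
FD 9: (-18,-17) -> (-18,-8) [heading=90, move]
PD: pen down
PD: pen down
RT 270: heading 90 -> 180
PD: pen down
FD 18: (-18,-8) -> (-36,-8) [heading=180, draw]
Final: pos=(-36,-8), heading=180, 2 segment(s) drawn

Segment lengths:
  seg 1: (0,0) -> (-17,0), length = 17
  seg 2: (-18,-8) -> (-36,-8), length = 18
Total = 35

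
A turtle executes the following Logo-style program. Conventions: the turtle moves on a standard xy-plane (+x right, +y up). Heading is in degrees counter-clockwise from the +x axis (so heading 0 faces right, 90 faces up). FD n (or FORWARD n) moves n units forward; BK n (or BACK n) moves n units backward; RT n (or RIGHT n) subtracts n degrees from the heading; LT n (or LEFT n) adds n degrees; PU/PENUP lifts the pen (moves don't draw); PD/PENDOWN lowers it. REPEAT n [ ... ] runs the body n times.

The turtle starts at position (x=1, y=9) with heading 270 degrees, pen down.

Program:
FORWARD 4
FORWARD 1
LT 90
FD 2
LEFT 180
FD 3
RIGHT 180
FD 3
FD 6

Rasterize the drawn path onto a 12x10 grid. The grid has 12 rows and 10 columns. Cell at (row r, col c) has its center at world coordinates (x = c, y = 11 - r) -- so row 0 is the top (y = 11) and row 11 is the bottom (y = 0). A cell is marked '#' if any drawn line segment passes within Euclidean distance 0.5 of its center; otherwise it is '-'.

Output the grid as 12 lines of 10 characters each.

Segment 0: (1,9) -> (1,5)
Segment 1: (1,5) -> (1,4)
Segment 2: (1,4) -> (3,4)
Segment 3: (3,4) -> (-0,4)
Segment 4: (-0,4) -> (3,4)
Segment 5: (3,4) -> (9,4)

Answer: ----------
----------
-#--------
-#--------
-#--------
-#--------
-#--------
##########
----------
----------
----------
----------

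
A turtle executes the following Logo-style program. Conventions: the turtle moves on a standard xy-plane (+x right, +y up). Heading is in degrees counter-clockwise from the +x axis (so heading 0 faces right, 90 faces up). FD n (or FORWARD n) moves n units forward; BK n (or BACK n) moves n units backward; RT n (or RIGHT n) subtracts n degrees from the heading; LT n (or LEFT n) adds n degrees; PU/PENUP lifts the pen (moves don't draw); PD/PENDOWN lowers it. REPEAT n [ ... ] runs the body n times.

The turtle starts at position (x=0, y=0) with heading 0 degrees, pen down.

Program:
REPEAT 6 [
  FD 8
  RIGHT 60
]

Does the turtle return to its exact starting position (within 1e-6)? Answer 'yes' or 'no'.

Executing turtle program step by step:
Start: pos=(0,0), heading=0, pen down
REPEAT 6 [
  -- iteration 1/6 --
  FD 8: (0,0) -> (8,0) [heading=0, draw]
  RT 60: heading 0 -> 300
  -- iteration 2/6 --
  FD 8: (8,0) -> (12,-6.928) [heading=300, draw]
  RT 60: heading 300 -> 240
  -- iteration 3/6 --
  FD 8: (12,-6.928) -> (8,-13.856) [heading=240, draw]
  RT 60: heading 240 -> 180
  -- iteration 4/6 --
  FD 8: (8,-13.856) -> (0,-13.856) [heading=180, draw]
  RT 60: heading 180 -> 120
  -- iteration 5/6 --
  FD 8: (0,-13.856) -> (-4,-6.928) [heading=120, draw]
  RT 60: heading 120 -> 60
  -- iteration 6/6 --
  FD 8: (-4,-6.928) -> (0,0) [heading=60, draw]
  RT 60: heading 60 -> 0
]
Final: pos=(0,0), heading=0, 6 segment(s) drawn

Start position: (0, 0)
Final position: (0, 0)
Distance = 0; < 1e-6 -> CLOSED

Answer: yes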